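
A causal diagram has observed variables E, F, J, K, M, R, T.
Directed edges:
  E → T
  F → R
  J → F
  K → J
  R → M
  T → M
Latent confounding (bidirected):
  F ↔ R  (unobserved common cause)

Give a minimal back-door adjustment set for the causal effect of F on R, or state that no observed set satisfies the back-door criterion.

F→R: no observed back-door set.

desc(F)\{F}={M,R}; candidates ⊆ {E,J,K,T}.
F↔R: latent back-door arc(s) into F.
size 0: {}; under {} F still reaches {J,K,M,R} ∋ R.
size 1: {E}, {J}, {K} …(+1); under {E} F still reaches {J,K,M,R} ∋ R.
size 2: {E,J}, {E,K}, {E,T} …(+3); under {E,J} F still reaches {M,R} ∋ R.
F↔R cannot be blocked by any observed set — no back-door set.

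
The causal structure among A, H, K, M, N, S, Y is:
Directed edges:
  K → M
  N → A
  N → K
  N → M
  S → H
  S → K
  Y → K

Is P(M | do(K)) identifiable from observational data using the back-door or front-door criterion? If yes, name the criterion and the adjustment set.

P(M|do(K)): backdoor, adjust for {N}.

desc(K)\{K}={M}; candidates ⊆ {A,H,N,S,Y}.
size 0: {}; under {} K still reaches {A,H,M,N,S,Y} ∋ M.
{N}: K⊥M given {N} in G with K→· removed — back-door holds.
P(M|do(K)) = Σ_{N} P(M|K,N)·P(N).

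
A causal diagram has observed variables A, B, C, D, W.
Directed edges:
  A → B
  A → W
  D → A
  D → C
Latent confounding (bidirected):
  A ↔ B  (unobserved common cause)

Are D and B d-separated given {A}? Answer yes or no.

Bayes-Ball from D | {A} reaches {B,C}.
B ∈ reach(D|{A}) ⇒ D ⊥̸ B | {A}.

No — D and B are d-connected given {A}.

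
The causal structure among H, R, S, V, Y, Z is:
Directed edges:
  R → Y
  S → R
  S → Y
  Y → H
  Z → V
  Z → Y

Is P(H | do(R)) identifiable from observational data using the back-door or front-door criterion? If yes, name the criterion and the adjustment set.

P(H|do(R)): backdoor, adjust for {S}.

desc(R)\{R}={H,Y}; candidates ⊆ {S,V,Z}.
size 0: {}; under {} R still reaches {H,S,Y} ∋ H.
{S}: R⊥H given {S} in G with R→· removed — back-door holds.
P(H|do(R)) = Σ_{S} P(H|R,S)·P(S).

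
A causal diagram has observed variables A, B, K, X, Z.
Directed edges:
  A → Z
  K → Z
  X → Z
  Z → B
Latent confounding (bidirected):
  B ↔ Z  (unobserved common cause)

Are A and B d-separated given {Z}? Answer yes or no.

Bayes-Ball from A | {Z} reaches {B,K,X}.
B ∈ reach(A|{Z}) ⇒ A ⊥̸ B | {Z}.

No — A and B are d-connected given {Z}.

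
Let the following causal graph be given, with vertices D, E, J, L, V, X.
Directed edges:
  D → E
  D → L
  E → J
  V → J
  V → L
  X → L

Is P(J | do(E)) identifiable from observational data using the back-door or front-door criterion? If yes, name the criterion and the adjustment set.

P(J|do(E)): backdoor, adjust for ∅.

desc(E)\{E}={J}; candidates ⊆ {D,L,V,X}.
∅: E⊥J given ∅ in G with E→· removed — back-door holds.
P(J|do(E)) = P(J|E) — no adjustment needed.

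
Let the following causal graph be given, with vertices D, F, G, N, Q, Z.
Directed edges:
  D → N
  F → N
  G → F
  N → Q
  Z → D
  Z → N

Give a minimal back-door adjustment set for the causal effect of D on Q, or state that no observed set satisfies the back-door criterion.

D→Q: minimal back-door set {Z}.

desc(D)\{D}={N,Q}; candidates ⊆ {F,G,Z}.
size 0: {}; under {} D still reaches {N,Q,Z} ∋ Q.
{Z}: D⊥Q given {Z} in G with D→· removed — back-door holds.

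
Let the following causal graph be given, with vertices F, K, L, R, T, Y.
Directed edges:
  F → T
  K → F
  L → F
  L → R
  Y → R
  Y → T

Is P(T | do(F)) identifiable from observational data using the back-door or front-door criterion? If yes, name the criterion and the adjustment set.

P(T|do(F)): backdoor, adjust for ∅.

desc(F)\{F}={T}; candidates ⊆ {K,L,R,Y}.
∅: F⊥T given ∅ in G with F→· removed — back-door holds.
P(T|do(F)) = P(T|F) — no adjustment needed.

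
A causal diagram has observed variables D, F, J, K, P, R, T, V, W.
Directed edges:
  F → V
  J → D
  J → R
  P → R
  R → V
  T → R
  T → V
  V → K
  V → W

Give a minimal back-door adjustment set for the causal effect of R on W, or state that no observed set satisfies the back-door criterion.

desc(R)\{R}={K,V,W}; candidates ⊆ {D,F,J,P,T}.
size 0: {}; under {} R still reaches {D,J,K,P,T,V,W} ∋ W.
{T}: R⊥W given {T} in G with R→· removed — back-door holds.

R→W: minimal back-door set {T}.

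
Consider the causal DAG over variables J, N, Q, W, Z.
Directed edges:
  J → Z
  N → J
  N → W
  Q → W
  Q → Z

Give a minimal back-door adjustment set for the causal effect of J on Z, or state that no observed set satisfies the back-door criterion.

J→Z: minimal back-door set ∅.

desc(J)\{J}={Z}; candidates ⊆ {N,Q,W}.
∅: J⊥Z given ∅ in G with J→· removed — back-door holds.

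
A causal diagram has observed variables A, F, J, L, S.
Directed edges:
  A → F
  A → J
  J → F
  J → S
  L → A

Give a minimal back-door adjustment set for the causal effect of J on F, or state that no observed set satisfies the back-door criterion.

desc(J)\{J}={F,S}; candidates ⊆ {A,L}.
size 0: {}; under {} J still reaches {A,F,L} ∋ F.
{A}: J⊥F given {A} in G with J→· removed — back-door holds.

J→F: minimal back-door set {A}.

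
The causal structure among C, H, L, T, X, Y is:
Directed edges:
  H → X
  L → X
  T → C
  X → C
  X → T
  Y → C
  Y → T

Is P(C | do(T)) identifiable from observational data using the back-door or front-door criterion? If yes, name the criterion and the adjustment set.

desc(T)\{T}={C}; candidates ⊆ {H,L,X,Y}.
size 0: {}; under {} T still reaches {C,H,L,X,Y} ∋ C.
size 1: {H}, {L}, {X} …(+1); under {H} T still reaches {C,L,X,Y} ∋ C.
{X,Y}: T⊥C given {X,Y} in G with T→· removed — back-door holds.
P(C|do(T)) = Σ_{X,Y} P(C|T,X,Y)·P(X,Y).

P(C|do(T)): backdoor, adjust for {X, Y}.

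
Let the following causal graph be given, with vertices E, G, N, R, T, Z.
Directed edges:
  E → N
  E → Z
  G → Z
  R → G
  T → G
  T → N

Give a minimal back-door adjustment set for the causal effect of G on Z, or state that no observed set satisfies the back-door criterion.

G→Z: minimal back-door set ∅.

desc(G)\{G}={Z}; candidates ⊆ {E,N,R,T}.
∅: G⊥Z given ∅ in G with G→· removed — back-door holds.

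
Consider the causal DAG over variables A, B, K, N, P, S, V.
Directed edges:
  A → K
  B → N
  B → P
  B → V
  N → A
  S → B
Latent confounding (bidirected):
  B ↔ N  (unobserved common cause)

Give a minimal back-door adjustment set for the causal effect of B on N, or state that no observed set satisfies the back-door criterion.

B→N: no observed back-door set.

desc(B)\{B}={A,K,N,P,V}; candidates ⊆ {S}.
B↔N: latent back-door arc(s) into B.
size 0: {}; under {} B still reaches {A,K,N,S} ∋ N.
size 1: {S}; under {S} B still reaches {A,K,N} ∋ N.
B↔N cannot be blocked by any observed set — no back-door set.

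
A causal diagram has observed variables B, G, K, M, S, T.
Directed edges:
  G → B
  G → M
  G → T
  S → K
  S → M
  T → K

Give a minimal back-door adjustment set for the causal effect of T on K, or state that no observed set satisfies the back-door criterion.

desc(T)\{T}={K}; candidates ⊆ {B,G,M,S}.
∅: T⊥K given ∅ in G with T→· removed — back-door holds.

T→K: minimal back-door set ∅.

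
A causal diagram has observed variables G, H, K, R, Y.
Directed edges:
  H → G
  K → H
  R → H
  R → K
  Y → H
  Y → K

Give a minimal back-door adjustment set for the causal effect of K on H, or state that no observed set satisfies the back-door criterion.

desc(K)\{K}={G,H}; candidates ⊆ {R,Y}.
size 0: {}; under {} K still reaches {G,H,R,Y} ∋ H.
size 1: {R}, {Y}; under {R} K still reaches {G,H,Y} ∋ H.
{R,Y}: K⊥H given {R,Y} in G with K→· removed — back-door holds.

K→H: minimal back-door set {R, Y}.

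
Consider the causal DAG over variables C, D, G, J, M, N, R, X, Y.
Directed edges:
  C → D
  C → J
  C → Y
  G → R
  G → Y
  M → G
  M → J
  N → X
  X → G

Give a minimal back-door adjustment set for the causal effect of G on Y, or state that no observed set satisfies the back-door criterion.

G→Y: minimal back-door set ∅.

desc(G)\{G}={R,Y}; candidates ⊆ {C,D,J,M,N,X}.
∅: G⊥Y given ∅ in G with G→· removed — back-door holds.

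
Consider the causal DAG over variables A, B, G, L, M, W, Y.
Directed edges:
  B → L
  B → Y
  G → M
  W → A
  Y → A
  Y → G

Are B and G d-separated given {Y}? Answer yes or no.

Yes — B ⊥ G | {Y}.

Bayes-Ball from B | {Y} reaches {L}.
G ∉ reach(B|{Y}) ⇒ B ⊥ G | {Y}.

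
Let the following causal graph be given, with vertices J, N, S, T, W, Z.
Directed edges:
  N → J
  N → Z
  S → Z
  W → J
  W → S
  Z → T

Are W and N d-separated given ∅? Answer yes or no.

Bayes-Ball from W | ∅ reaches {J,S,T,Z}.
N ∉ reach(W|∅) ⇒ W ⊥ N | ∅.

Yes — W ⊥ N | ∅.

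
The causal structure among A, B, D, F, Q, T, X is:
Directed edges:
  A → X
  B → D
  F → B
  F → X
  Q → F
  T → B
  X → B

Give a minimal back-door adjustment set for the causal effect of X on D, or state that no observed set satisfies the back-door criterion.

X→D: minimal back-door set {F}.

desc(X)\{X}={B,D}; candidates ⊆ {A,F,Q,T}.
size 0: {}; under {} X still reaches {A,B,D,F,Q} ∋ D.
{F}: X⊥D given {F} in G with X→· removed — back-door holds.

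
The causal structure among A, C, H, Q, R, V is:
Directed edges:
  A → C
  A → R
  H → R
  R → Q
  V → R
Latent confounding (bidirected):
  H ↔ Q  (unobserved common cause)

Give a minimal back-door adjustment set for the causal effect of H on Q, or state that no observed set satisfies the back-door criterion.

H→Q: no observed back-door set.

desc(H)\{H}={Q,R}; candidates ⊆ {A,C,V}.
H↔Q: latent back-door arc(s) into H.
size 0: {}; under {} H still reaches {Q} ∋ Q.
size 1: {A}, {C}, {V}; under {A} H still reaches {Q} ∋ Q.
size 2: {A,C}, {A,V}, {C,V}; under {A,C} H still reaches {Q} ∋ Q.
H↔Q cannot be blocked by any observed set — no back-door set.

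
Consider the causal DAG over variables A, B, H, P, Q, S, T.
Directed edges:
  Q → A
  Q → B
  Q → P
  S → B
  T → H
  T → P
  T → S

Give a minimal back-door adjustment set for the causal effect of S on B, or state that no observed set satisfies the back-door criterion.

desc(S)\{S}={B}; candidates ⊆ {A,H,P,Q,T}.
∅: S⊥B given ∅ in G with S→· removed — back-door holds.

S→B: minimal back-door set ∅.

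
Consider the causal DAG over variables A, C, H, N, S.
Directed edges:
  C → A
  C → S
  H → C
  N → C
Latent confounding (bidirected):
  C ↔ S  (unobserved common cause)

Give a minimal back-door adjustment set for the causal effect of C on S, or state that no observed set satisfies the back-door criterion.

desc(C)\{C}={A,S}; candidates ⊆ {H,N}.
C↔S: latent back-door arc(s) into C.
size 0: {}; under {} C still reaches {H,N,S} ∋ S.
size 1: {H}, {N}; under {H} C still reaches {N,S} ∋ S.
size 2: {H,N}; under {H,N} C still reaches {S} ∋ S.
C↔S cannot be blocked by any observed set — no back-door set.

C→S: no observed back-door set.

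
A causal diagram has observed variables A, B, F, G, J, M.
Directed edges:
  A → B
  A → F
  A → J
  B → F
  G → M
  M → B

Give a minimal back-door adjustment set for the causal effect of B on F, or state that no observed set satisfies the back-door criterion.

desc(B)\{B}={F}; candidates ⊆ {A,G,J,M}.
size 0: {}; under {} B still reaches {A,F,G,J,M} ∋ F.
{A}: B⊥F given {A} in G with B→· removed — back-door holds.

B→F: minimal back-door set {A}.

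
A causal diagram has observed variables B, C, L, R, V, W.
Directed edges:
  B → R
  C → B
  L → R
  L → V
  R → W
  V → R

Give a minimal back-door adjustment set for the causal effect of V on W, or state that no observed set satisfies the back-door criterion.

desc(V)\{V}={R,W}; candidates ⊆ {B,C,L}.
size 0: {}; under {} V still reaches {L,R,W} ∋ W.
{L}: V⊥W given {L} in G with V→· removed — back-door holds.

V→W: minimal back-door set {L}.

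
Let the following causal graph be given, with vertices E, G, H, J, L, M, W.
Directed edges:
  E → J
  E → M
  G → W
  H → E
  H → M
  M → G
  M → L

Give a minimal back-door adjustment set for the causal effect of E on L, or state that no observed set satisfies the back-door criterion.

desc(E)\{E}={G,J,L,M,W}; candidates ⊆ {H}.
size 0: {}; under {} E still reaches {G,H,L,M,W} ∋ L.
{H}: E⊥L given {H} in G with E→· removed — back-door holds.

E→L: minimal back-door set {H}.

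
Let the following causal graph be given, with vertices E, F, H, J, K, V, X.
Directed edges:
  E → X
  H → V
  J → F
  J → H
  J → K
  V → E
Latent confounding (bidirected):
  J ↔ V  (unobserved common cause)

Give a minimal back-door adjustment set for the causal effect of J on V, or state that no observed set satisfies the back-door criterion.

desc(J)\{J}={E,F,H,K,V,X}; candidates ⊆ {—}.
J↔V: latent back-door arc(s) into J.
size 0: {}; under {} J still reaches {E,V,X} ∋ V.
J↔V cannot be blocked by any observed set — no back-door set.

J→V: no observed back-door set.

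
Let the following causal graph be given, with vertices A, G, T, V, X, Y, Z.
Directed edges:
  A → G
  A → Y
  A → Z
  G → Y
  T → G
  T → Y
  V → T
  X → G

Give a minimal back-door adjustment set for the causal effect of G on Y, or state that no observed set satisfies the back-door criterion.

G→Y: minimal back-door set {A, T}.

desc(G)\{G}={Y}; candidates ⊆ {A,T,V,X,Z}.
size 0: {}; under {} G still reaches {A,T,V,X,Y,Z} ∋ Y.
size 1: {A}, {T}, {V} …(+2); under {A} G still reaches {T,V,X,Y} ∋ Y.
{A,T}: G⊥Y given {A,T} in G with G→· removed — back-door holds.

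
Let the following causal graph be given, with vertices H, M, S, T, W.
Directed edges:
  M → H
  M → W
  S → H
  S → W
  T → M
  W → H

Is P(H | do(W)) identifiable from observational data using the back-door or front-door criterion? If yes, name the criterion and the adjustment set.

desc(W)\{W}={H}; candidates ⊆ {M,S,T}.
size 0: {}; under {} W still reaches {H,M,S,T} ∋ H.
size 1: {M}, {S}, {T}; under {M} W still reaches {H,S} ∋ H.
{M,S}: W⊥H given {M,S} in G with W→· removed — back-door holds.
P(H|do(W)) = Σ_{M,S} P(H|W,M,S)·P(M,S).

P(H|do(W)): backdoor, adjust for {M, S}.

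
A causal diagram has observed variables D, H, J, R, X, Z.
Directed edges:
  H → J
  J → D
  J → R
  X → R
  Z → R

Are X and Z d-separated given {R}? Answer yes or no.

No — X and Z are d-connected given {R}.

Bayes-Ball from X | {R} reaches {D,H,J,Z}.
Z ∈ reach(X|{R}) ⇒ X ⊥̸ Z | {R}.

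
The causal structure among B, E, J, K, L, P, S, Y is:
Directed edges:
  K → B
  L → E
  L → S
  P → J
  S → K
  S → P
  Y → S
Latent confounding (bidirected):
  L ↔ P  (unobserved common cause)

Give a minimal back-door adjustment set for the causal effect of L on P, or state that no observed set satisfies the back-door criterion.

L→P: no observed back-door set.

desc(L)\{L}={B,E,J,K,P,S}; candidates ⊆ {Y}.
L↔P: latent back-door arc(s) into L.
size 0: {}; under {} L still reaches {J,P} ∋ P.
size 1: {Y}; under {Y} L still reaches {J,P} ∋ P.
L↔P cannot be blocked by any observed set — no back-door set.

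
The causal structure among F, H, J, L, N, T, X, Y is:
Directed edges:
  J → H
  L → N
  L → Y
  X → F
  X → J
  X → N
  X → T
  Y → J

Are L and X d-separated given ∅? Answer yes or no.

Bayes-Ball from L | ∅ reaches {H,J,N,Y}.
X ∉ reach(L|∅) ⇒ L ⊥ X | ∅.

Yes — L ⊥ X | ∅.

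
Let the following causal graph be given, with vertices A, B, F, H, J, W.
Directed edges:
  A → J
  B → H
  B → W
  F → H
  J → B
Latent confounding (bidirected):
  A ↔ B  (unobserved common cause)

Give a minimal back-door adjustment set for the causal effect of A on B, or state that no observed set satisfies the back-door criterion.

desc(A)\{A}={B,H,J,W}; candidates ⊆ {F}.
A↔B: latent back-door arc(s) into A.
size 0: {}; under {} A still reaches {B,H,W} ∋ B.
size 1: {F}; under {F} A still reaches {B,H,W} ∋ B.
A↔B cannot be blocked by any observed set — no back-door set.

A→B: no observed back-door set.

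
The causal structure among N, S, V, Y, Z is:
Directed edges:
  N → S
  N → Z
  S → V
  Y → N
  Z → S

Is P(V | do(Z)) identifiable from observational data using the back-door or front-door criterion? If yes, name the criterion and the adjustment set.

P(V|do(Z)): backdoor, adjust for {N}.

desc(Z)\{Z}={S,V}; candidates ⊆ {N,Y}.
size 0: {}; under {} Z still reaches {N,S,V,Y} ∋ V.
{N}: Z⊥V given {N} in G with Z→· removed — back-door holds.
P(V|do(Z)) = Σ_{N} P(V|Z,N)·P(N).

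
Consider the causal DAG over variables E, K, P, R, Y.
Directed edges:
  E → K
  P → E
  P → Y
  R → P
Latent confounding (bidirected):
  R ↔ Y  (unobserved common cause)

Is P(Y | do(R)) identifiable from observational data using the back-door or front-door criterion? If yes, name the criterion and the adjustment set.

P(Y|do(R)): frontdoor, adjust for {P}.

desc(R)\{R}={E,K,P,Y}; candidates ⊆ {—}.
R↔Y: latent back-door arc(s) into R.
size 0: {}; under {} R still reaches {Y} ∋ Y.
R↔Y cannot be blocked by any observed set — no back-door set.
{P}: (i) intercepts every directed R→Y path; (ii) no back-door R→{P}; (iii) {R} blocks every back-door {P}→Y. Front-door holds.
P(Y|do(R)) = Σ_{P} P(P|R) Σ_{R'} P(Y|P,R')P(R').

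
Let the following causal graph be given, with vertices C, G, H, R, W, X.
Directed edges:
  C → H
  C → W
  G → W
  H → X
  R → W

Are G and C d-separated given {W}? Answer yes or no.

Bayes-Ball from G | {W} reaches {C,H,R,X}.
C ∈ reach(G|{W}) ⇒ G ⊥̸ C | {W}.

No — G and C are d-connected given {W}.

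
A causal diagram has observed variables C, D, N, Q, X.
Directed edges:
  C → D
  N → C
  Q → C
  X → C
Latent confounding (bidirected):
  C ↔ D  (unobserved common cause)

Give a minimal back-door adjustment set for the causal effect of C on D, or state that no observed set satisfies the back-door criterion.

desc(C)\{C}={D}; candidates ⊆ {N,Q,X}.
C↔D: latent back-door arc(s) into C.
size 0: {}; under {} C still reaches {D,N,Q,X} ∋ D.
size 1: {N}, {Q}, {X}; under {N} C still reaches {D,Q,X} ∋ D.
size 2: {N,Q}, {N,X}, {Q,X}; under {N,Q} C still reaches {D,X} ∋ D.
C↔D cannot be blocked by any observed set — no back-door set.

C→D: no observed back-door set.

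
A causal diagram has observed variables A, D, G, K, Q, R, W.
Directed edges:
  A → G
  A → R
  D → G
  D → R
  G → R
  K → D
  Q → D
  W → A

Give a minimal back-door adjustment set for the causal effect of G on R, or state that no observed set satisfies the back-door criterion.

desc(G)\{G}={R}; candidates ⊆ {A,D,K,Q,W}.
size 0: {}; under {} G still reaches {A,D,K,Q,R,W} ∋ R.
size 1: {A}, {D}, {K} …(+2); under {A} G still reaches {D,K,Q,R} ∋ R.
{A,D}: G⊥R given {A,D} in G with G→· removed — back-door holds.

G→R: minimal back-door set {A, D}.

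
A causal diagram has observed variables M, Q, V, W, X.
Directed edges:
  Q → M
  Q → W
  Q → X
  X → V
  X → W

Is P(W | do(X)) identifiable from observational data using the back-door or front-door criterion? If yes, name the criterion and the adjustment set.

P(W|do(X)): backdoor, adjust for {Q}.

desc(X)\{X}={V,W}; candidates ⊆ {M,Q}.
size 0: {}; under {} X still reaches {M,Q,W} ∋ W.
{Q}: X⊥W given {Q} in G with X→· removed — back-door holds.
P(W|do(X)) = Σ_{Q} P(W|X,Q)·P(Q).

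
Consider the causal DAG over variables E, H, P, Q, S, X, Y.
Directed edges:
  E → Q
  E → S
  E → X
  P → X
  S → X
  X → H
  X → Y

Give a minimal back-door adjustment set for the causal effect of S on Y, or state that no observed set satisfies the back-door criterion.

S→Y: minimal back-door set {E}.

desc(S)\{S}={H,X,Y}; candidates ⊆ {E,P,Q}.
size 0: {}; under {} S still reaches {E,H,Q,X,Y} ∋ Y.
{E}: S⊥Y given {E} in G with S→· removed — back-door holds.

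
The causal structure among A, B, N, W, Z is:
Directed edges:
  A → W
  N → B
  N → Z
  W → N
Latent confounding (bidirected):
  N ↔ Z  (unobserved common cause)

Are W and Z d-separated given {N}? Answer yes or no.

Bayes-Ball from W | {N} reaches {A,Z}.
Z ∈ reach(W|{N}) ⇒ W ⊥̸ Z | {N}.

No — W and Z are d-connected given {N}.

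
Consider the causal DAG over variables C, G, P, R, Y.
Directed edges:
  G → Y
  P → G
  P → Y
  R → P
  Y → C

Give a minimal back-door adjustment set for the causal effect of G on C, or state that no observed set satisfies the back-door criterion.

desc(G)\{G}={C,Y}; candidates ⊆ {P,R}.
size 0: {}; under {} G still reaches {C,P,R,Y} ∋ C.
{P}: G⊥C given {P} in G with G→· removed — back-door holds.

G→C: minimal back-door set {P}.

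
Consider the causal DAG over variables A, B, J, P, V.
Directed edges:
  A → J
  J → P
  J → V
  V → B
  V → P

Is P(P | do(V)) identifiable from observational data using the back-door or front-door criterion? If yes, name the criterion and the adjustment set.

P(P|do(V)): backdoor, adjust for {J}.

desc(V)\{V}={B,P}; candidates ⊆ {A,J}.
size 0: {}; under {} V still reaches {A,J,P} ∋ P.
{J}: V⊥P given {J} in G with V→· removed — back-door holds.
P(P|do(V)) = Σ_{J} P(P|V,J)·P(J).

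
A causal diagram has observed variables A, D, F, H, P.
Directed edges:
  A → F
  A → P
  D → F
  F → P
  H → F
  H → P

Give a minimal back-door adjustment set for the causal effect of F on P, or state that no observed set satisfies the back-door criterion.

desc(F)\{F}={P}; candidates ⊆ {A,D,H}.
size 0: {}; under {} F still reaches {A,D,H,P} ∋ P.
size 1: {A}, {D}, {H}; under {A} F still reaches {D,H,P} ∋ P.
{A,H}: F⊥P given {A,H} in G with F→· removed — back-door holds.

F→P: minimal back-door set {A, H}.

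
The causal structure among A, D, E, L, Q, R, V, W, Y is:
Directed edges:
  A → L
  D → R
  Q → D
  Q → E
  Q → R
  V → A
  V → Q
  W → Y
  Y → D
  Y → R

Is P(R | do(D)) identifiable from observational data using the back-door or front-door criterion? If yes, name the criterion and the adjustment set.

P(R|do(D)): backdoor, adjust for {Q, Y}.

desc(D)\{D}={R}; candidates ⊆ {A,E,L,Q,V,W,Y}.
size 0: {}; under {} D still reaches {A,E,L,Q,R,V,W,Y} ∋ R.
size 1: {A}, {E}, {L} …(+4); under {A} D still reaches {E,Q,R,V,W,Y} ∋ R.
{Q,Y}: D⊥R given {Q,Y} in G with D→· removed — back-door holds.
P(R|do(D)) = Σ_{Q,Y} P(R|D,Q,Y)·P(Q,Y).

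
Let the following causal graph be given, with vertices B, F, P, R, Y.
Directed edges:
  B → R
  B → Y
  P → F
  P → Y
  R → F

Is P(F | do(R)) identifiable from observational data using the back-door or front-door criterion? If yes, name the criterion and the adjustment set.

desc(R)\{R}={F}; candidates ⊆ {B,P,Y}.
∅: R⊥F given ∅ in G with R→· removed — back-door holds.
P(F|do(R)) = P(F|R) — no adjustment needed.

P(F|do(R)): backdoor, adjust for ∅.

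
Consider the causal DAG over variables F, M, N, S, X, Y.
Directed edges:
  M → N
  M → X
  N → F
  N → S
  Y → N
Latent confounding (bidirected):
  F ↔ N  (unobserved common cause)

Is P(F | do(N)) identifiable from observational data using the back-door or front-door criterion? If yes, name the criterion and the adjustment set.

P(F|do(N)): not identifiable (no BD/FD set).

desc(N)\{N}={F,S}; candidates ⊆ {M,X,Y}.
N↔F: latent back-door arc(s) into N.
size 0: {}; under {} N still reaches {F,M,X,Y} ∋ F.
size 1: {M}, {X}, {Y}; under {M} N still reaches {F,Y} ∋ F.
size 2: {M,X}, {M,Y}, {X,Y}; under {M,X} N still reaches {F,Y} ∋ F.
N↔F cannot be blocked by any observed set — no back-door set.
No mediator lies on a directed N→…→F path.
Neither criterion identifies P(F|do(N)) in this graph.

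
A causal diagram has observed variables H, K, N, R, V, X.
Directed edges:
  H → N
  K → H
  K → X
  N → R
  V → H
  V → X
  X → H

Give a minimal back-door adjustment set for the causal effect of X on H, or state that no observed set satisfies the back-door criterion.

desc(X)\{X}={H,N,R}; candidates ⊆ {K,V}.
size 0: {}; under {} X still reaches {H,K,N,R,V} ∋ H.
size 1: {K}, {V}; under {K} X still reaches {H,N,R,V} ∋ H.
{K,V}: X⊥H given {K,V} in G with X→· removed — back-door holds.

X→H: minimal back-door set {K, V}.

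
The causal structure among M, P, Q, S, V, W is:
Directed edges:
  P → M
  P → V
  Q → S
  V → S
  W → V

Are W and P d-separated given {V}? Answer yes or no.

Bayes-Ball from W | {V} reaches {M,P}.
P ∈ reach(W|{V}) ⇒ W ⊥̸ P | {V}.

No — W and P are d-connected given {V}.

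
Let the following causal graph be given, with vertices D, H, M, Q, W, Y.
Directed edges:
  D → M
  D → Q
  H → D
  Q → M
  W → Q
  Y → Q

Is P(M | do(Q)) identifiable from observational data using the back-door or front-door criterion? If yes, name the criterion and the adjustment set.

desc(Q)\{Q}={M}; candidates ⊆ {D,H,W,Y}.
size 0: {}; under {} Q still reaches {D,H,M,W,Y} ∋ M.
{D}: Q⊥M given {D} in G with Q→· removed — back-door holds.
P(M|do(Q)) = Σ_{D} P(M|Q,D)·P(D).

P(M|do(Q)): backdoor, adjust for {D}.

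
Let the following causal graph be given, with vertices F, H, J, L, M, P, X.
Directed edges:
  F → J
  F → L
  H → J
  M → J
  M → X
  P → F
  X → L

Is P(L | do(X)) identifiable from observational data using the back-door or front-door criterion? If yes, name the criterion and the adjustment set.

P(L|do(X)): backdoor, adjust for ∅.

desc(X)\{X}={L}; candidates ⊆ {F,H,J,M,P}.
∅: X⊥L given ∅ in G with X→· removed — back-door holds.
P(L|do(X)) = P(L|X) — no adjustment needed.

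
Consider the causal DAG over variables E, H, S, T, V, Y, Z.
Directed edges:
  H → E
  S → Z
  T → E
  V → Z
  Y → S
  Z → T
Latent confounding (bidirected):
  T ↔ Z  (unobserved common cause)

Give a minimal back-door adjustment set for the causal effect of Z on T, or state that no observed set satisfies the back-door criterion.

desc(Z)\{Z}={E,T}; candidates ⊆ {H,S,V,Y}.
Z↔T: latent back-door arc(s) into Z.
size 0: {}; under {} Z still reaches {E,S,T,V,Y} ∋ T.
size 1: {H}, {S}, {V} …(+1); under {H} Z still reaches {E,S,T,V,Y} ∋ T.
size 2: {H,S}, {H,V}, {H,Y} …(+3); under {H,S} Z still reaches {E,T,V} ∋ T.
Z↔T cannot be blocked by any observed set — no back-door set.

Z→T: no observed back-door set.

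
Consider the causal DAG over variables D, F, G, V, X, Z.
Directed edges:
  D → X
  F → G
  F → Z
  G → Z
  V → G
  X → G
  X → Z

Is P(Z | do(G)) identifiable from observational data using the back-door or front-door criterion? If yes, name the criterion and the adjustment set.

P(Z|do(G)): backdoor, adjust for {F, X}.

desc(G)\{G}={Z}; candidates ⊆ {D,F,V,X}.
size 0: {}; under {} G still reaches {D,F,V,X,Z} ∋ Z.
size 1: {D}, {F}, {V} …(+1); under {D} G still reaches {F,V,X,Z} ∋ Z.
{F,X}: G⊥Z given {F,X} in G with G→· removed — back-door holds.
P(Z|do(G)) = Σ_{F,X} P(Z|G,F,X)·P(F,X).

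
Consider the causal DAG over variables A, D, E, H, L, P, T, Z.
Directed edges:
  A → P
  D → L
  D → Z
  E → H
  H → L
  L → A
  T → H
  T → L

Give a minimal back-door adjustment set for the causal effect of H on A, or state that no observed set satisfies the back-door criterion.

desc(H)\{H}={A,L,P}; candidates ⊆ {D,E,T,Z}.
size 0: {}; under {} H still reaches {A,E,L,P,T} ∋ A.
{T}: H⊥A given {T} in G with H→· removed — back-door holds.

H→A: minimal back-door set {T}.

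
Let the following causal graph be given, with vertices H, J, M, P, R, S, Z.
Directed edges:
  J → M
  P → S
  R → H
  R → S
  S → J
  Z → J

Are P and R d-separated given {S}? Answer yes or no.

No — P and R are d-connected given {S}.

Bayes-Ball from P | {S} reaches {H,R}.
R ∈ reach(P|{S}) ⇒ P ⊥̸ R | {S}.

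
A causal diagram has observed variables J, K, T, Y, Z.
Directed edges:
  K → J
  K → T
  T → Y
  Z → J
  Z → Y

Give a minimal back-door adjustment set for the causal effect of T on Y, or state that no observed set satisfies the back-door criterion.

T→Y: minimal back-door set ∅.

desc(T)\{T}={Y}; candidates ⊆ {J,K,Z}.
∅: T⊥Y given ∅ in G with T→· removed — back-door holds.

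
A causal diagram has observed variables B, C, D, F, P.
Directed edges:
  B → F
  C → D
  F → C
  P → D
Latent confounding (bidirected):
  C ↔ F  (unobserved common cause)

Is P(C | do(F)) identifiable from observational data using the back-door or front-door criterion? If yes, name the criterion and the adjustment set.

P(C|do(F)): not identifiable (no BD/FD set).

desc(F)\{F}={C,D}; candidates ⊆ {B,P}.
F↔C: latent back-door arc(s) into F.
size 0: {}; under {} F still reaches {B,C,D} ∋ C.
size 1: {B}, {P}; under {B} F still reaches {C,D} ∋ C.
size 2: {B,P}; under {B,P} F still reaches {C,D} ∋ C.
F↔C cannot be blocked by any observed set — no back-door set.
No mediator lies on a directed F→…→C path.
Neither criterion identifies P(C|do(F)) in this graph.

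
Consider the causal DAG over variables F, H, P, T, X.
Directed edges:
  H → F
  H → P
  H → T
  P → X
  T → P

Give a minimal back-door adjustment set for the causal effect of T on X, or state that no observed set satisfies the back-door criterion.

desc(T)\{T}={P,X}; candidates ⊆ {F,H}.
size 0: {}; under {} T still reaches {F,H,P,X} ∋ X.
{H}: T⊥X given {H} in G with T→· removed — back-door holds.

T→X: minimal back-door set {H}.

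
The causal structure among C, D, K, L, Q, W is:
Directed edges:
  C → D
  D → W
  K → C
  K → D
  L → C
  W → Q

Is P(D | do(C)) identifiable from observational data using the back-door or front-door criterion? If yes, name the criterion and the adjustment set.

desc(C)\{C}={D,Q,W}; candidates ⊆ {K,L}.
size 0: {}; under {} C still reaches {D,K,L,Q,W} ∋ D.
{K}: C⊥D given {K} in G with C→· removed — back-door holds.
P(D|do(C)) = Σ_{K} P(D|C,K)·P(K).

P(D|do(C)): backdoor, adjust for {K}.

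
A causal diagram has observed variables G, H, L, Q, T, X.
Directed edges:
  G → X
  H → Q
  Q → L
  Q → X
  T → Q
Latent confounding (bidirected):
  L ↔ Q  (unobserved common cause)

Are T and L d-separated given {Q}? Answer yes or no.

No — T and L are d-connected given {Q}.

Bayes-Ball from T | {Q} reaches {H,L}.
L ∈ reach(T|{Q}) ⇒ T ⊥̸ L | {Q}.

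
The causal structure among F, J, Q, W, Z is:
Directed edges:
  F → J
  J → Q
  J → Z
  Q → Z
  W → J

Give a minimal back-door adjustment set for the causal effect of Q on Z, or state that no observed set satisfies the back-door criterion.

desc(Q)\{Q}={Z}; candidates ⊆ {F,J,W}.
size 0: {}; under {} Q still reaches {F,J,W,Z} ∋ Z.
{J}: Q⊥Z given {J} in G with Q→· removed — back-door holds.

Q→Z: minimal back-door set {J}.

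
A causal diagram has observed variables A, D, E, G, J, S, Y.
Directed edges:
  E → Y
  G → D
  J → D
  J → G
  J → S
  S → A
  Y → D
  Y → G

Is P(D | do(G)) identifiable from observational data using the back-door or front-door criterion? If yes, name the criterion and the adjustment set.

P(D|do(G)): backdoor, adjust for {J, Y}.

desc(G)\{G}={D}; candidates ⊆ {A,E,J,S,Y}.
size 0: {}; under {} G still reaches {A,D,E,J,S,Y} ∋ D.
size 1: {A}, {E}, {J} …(+2); under {A} G still reaches {D,E,J,S,Y} ∋ D.
{J,Y}: G⊥D given {J,Y} in G with G→· removed — back-door holds.
P(D|do(G)) = Σ_{J,Y} P(D|G,J,Y)·P(J,Y).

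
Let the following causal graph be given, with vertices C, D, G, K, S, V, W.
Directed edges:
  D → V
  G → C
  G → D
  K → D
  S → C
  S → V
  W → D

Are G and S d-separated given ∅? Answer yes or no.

Yes — G ⊥ S | ∅.

Bayes-Ball from G | ∅ reaches {C,D,V}.
S ∉ reach(G|∅) ⇒ G ⊥ S | ∅.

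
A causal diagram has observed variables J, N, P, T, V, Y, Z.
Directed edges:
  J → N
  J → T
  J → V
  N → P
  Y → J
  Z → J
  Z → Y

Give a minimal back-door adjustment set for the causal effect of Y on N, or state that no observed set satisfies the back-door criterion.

desc(Y)\{Y}={J,N,P,T,V}; candidates ⊆ {Z}.
size 0: {}; under {} Y still reaches {J,N,P,T,V,Z} ∋ N.
{Z}: Y⊥N given {Z} in G with Y→· removed — back-door holds.

Y→N: minimal back-door set {Z}.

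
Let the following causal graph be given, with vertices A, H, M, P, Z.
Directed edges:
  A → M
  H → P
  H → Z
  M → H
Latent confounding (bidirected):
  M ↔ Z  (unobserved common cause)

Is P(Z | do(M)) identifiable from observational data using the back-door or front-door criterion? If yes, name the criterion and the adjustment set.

desc(M)\{M}={H,P,Z}; candidates ⊆ {A}.
M↔Z: latent back-door arc(s) into M.
size 0: {}; under {} M still reaches {A,Z} ∋ Z.
size 1: {A}; under {A} M still reaches {Z} ∋ Z.
M↔Z cannot be blocked by any observed set — no back-door set.
{H}: (i) intercepts every directed M→Z path; (ii) no back-door M→{H}; (iii) {M} blocks every back-door {H}→Z. Front-door holds.
P(Z|do(M)) = Σ_{H} P(H|M) Σ_{M'} P(Z|H,M')P(M').

P(Z|do(M)): frontdoor, adjust for {H}.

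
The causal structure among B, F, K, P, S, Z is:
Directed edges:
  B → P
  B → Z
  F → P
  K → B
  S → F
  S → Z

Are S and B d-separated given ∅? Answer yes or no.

Bayes-Ball from S | ∅ reaches {F,P,Z}.
B ∉ reach(S|∅) ⇒ S ⊥ B | ∅.

Yes — S ⊥ B | ∅.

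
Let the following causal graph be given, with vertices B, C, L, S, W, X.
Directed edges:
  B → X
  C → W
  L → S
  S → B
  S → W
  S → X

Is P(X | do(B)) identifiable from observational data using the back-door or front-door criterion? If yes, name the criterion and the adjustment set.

desc(B)\{B}={X}; candidates ⊆ {C,L,S,W}.
size 0: {}; under {} B still reaches {L,S,W,X} ∋ X.
{S}: B⊥X given {S} in G with B→· removed — back-door holds.
P(X|do(B)) = Σ_{S} P(X|B,S)·P(S).

P(X|do(B)): backdoor, adjust for {S}.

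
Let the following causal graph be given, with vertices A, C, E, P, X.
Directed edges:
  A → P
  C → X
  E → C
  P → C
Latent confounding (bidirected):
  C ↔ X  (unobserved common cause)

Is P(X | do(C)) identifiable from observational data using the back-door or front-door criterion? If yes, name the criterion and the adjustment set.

P(X|do(C)): not identifiable (no BD/FD set).

desc(C)\{C}={X}; candidates ⊆ {A,E,P}.
C↔X: latent back-door arc(s) into C.
size 0: {}; under {} C still reaches {A,E,P,X} ∋ X.
size 1: {A}, {E}, {P}; under {A} C still reaches {E,P,X} ∋ X.
size 2: {A,E}, {A,P}, {E,P}; under {A,E} C still reaches {P,X} ∋ X.
C↔X cannot be blocked by any observed set — no back-door set.
No mediator lies on a directed C→…→X path.
Neither criterion identifies P(X|do(C)) in this graph.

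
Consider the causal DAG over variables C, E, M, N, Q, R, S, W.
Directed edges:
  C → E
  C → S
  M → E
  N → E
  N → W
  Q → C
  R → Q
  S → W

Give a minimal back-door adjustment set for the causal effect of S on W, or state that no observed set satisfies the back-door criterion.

desc(S)\{S}={W}; candidates ⊆ {C,E,M,N,Q,R}.
∅: S⊥W given ∅ in G with S→· removed — back-door holds.

S→W: minimal back-door set ∅.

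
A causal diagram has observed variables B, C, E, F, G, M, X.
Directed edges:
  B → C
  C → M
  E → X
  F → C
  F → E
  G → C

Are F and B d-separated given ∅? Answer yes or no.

Yes — F ⊥ B | ∅.

Bayes-Ball from F | ∅ reaches {C,E,M,X}.
B ∉ reach(F|∅) ⇒ F ⊥ B | ∅.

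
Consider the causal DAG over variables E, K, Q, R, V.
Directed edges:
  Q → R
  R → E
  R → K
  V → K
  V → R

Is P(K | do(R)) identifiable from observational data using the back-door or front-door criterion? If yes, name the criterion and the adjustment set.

P(K|do(R)): backdoor, adjust for {V}.

desc(R)\{R}={E,K}; candidates ⊆ {Q,V}.
size 0: {}; under {} R still reaches {K,Q,V} ∋ K.
{V}: R⊥K given {V} in G with R→· removed — back-door holds.
P(K|do(R)) = Σ_{V} P(K|R,V)·P(V).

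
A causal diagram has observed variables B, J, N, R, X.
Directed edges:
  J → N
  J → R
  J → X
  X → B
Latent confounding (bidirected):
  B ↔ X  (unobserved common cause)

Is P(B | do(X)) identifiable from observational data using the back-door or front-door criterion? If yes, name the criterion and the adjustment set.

desc(X)\{X}={B}; candidates ⊆ {J,N,R}.
X↔B: latent back-door arc(s) into X.
size 0: {}; under {} X still reaches {B,J,N,R} ∋ B.
size 1: {J}, {N}, {R}; under {J} X still reaches {B} ∋ B.
size 2: {J,N}, {J,R}, {N,R}; under {J,N} X still reaches {B} ∋ B.
X↔B cannot be blocked by any observed set — no back-door set.
No mediator lies on a directed X→…→B path.
Neither criterion identifies P(B|do(X)) in this graph.

P(B|do(X)): not identifiable (no BD/FD set).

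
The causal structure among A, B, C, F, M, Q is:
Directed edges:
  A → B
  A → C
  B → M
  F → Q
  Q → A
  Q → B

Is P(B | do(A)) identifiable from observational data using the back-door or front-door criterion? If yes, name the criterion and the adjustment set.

P(B|do(A)): backdoor, adjust for {Q}.

desc(A)\{A}={B,C,M}; candidates ⊆ {F,Q}.
size 0: {}; under {} A still reaches {B,F,M,Q} ∋ B.
{Q}: A⊥B given {Q} in G with A→· removed — back-door holds.
P(B|do(A)) = Σ_{Q} P(B|A,Q)·P(Q).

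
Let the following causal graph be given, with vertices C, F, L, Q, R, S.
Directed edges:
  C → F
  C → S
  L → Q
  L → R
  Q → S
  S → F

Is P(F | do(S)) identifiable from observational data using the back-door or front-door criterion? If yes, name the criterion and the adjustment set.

desc(S)\{S}={F}; candidates ⊆ {C,L,Q,R}.
size 0: {}; under {} S still reaches {C,F,L,Q,R} ∋ F.
{C}: S⊥F given {C} in G with S→· removed — back-door holds.
P(F|do(S)) = Σ_{C} P(F|S,C)·P(C).

P(F|do(S)): backdoor, adjust for {C}.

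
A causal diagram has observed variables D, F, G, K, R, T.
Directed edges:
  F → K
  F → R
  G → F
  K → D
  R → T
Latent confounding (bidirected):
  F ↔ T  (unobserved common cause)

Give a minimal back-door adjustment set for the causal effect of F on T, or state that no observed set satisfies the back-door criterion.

F→T: no observed back-door set.

desc(F)\{F}={D,K,R,T}; candidates ⊆ {G}.
F↔T: latent back-door arc(s) into F.
size 0: {}; under {} F still reaches {G,T} ∋ T.
size 1: {G}; under {G} F still reaches {T} ∋ T.
F↔T cannot be blocked by any observed set — no back-door set.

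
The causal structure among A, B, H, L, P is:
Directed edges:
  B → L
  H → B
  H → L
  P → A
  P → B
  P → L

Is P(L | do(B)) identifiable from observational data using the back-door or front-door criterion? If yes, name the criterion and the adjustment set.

desc(B)\{B}={L}; candidates ⊆ {A,H,P}.
size 0: {}; under {} B still reaches {A,H,L,P} ∋ L.
size 1: {A}, {H}, {P}; under {A} B still reaches {H,L,P} ∋ L.
{H,P}: B⊥L given {H,P} in G with B→· removed — back-door holds.
P(L|do(B)) = Σ_{H,P} P(L|B,H,P)·P(H,P).

P(L|do(B)): backdoor, adjust for {H, P}.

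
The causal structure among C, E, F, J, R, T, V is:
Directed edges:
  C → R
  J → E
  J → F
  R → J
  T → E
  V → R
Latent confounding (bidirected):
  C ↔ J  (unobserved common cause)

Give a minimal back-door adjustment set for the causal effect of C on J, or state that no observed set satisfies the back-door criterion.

C→J: no observed back-door set.

desc(C)\{C}={E,F,J,R}; candidates ⊆ {T,V}.
C↔J: latent back-door arc(s) into C.
size 0: {}; under {} C still reaches {E,F,J} ∋ J.
size 1: {T}, {V}; under {T} C still reaches {E,F,J} ∋ J.
size 2: {T,V}; under {T,V} C still reaches {E,F,J} ∋ J.
C↔J cannot be blocked by any observed set — no back-door set.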